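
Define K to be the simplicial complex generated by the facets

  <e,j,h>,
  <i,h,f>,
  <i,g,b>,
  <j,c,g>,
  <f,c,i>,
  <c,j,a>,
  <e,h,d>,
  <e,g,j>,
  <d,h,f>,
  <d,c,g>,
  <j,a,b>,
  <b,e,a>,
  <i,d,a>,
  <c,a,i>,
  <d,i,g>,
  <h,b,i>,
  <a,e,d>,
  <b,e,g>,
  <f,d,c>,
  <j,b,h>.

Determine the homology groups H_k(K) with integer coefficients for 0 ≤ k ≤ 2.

Take the total order a < b < c < d < e < f < g < h < i < j on the vertex set. Then K (dimension 2) consists of the simplices:

  0-simplices (10): a, b, c, d, e, f, g, h, i, j
  1-simplices (30): ab, ac, ad, ae, ai, aj, be, bg, bh, bi, bj, cd, cf, cg, ci, cj, de, df, dg, dh, di, eg, eh, ej, fh, fi, gi, gj, hi, hj
  2-simplices (20): abe, abj, aci, acj, ade, adi, beg, bgi, bhi, bhj, cdf, cdg, cfi, cgj, deh, dfh, dgi, egj, ehj, fhi

giving chain groups C_0 ≅ Z^10, C_1 ≅ Z^30, C_2 ≅ Z^20.

The boundary map ∂_1: C_1 → C_0 is given by ∂[p,q] = [q] − [p].
The 10×30 boundary matrix has rank 9 and Smith normal form diag(1,1,1,1,1,1,1,1,1).

The boundary map ∂_2: C_2 → C_1 maps a triangle to the signed sum of its edges. For instance
  ∂bgi = gi − bi + bg,
  ∂cdg = dg − cg + cd.
This gives a 30×20 integer matrix of rank 20; reducing to Smith normal form yields diagonal entries (1,1,1,1,1,1,1,1,1,1,1,1,1,1,1,1,1,1,1,2).

Computing H_k = (kernel of ∂_k) / (image of ∂_{k+1}):

  H_0: rank C_0 − rank ∂_1 = 10 − 9 = 1, and the invariant factors of ∂_1 are all 1, so H_0 = Z.
  H_1: rank ker ∂_1 − rank ∂_2 = (30 − 9) − 20 = 1, and ∂_2 has invariant factor 2 > 1, so H_1 = Z ⊕ Z/2Z.
  H_2: rank ker ∂_2 − rank ∂_3 = (20 − 20) − 0 = 0, and there is no ∂_3, so H_2 = 0.

H_0 = Z,  H_1 = Z ⊕ Z/2Z,  H_2 = 0.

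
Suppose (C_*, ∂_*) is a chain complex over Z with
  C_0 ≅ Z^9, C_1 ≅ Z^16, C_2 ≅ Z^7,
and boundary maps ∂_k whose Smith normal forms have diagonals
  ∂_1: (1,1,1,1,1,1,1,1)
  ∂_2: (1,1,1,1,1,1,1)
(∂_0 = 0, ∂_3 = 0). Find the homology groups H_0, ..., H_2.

H_0: b_0 = 9 − 0 − 8 = 1; torsion from ∂_1 factors > 1: none. So H_0 ≅ Z.
H_1: b_1 = 16 − 8 − 7 = 1; torsion from ∂_2 factors > 1: none. So H_1 ≅ Z.
H_2: b_2 = 7 − 7 − 0 = 0; torsion from ∂_3 factors > 1: none. So H_2 ≅ 0.

H_0 ≅ Z,  H_1 ≅ Z,  H_2 = 0.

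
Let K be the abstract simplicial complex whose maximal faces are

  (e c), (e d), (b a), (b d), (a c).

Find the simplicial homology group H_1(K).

Fix the vertex order a < b < c < d < e and write every simplex with vertices in increasing order. Then dim K = 1 and the simplices of K are:

  0-simplices (5): a, b, c, d, e
  1-simplices (5): ab, ac, bd, ce, de

giving chain groups C_0 ≅ Z^5, C_1 ≅ Z^5.

Boundary ∂_1: C_1 → C_0 sends each edge [p,q] (with p < q) to q − p.
The resulting 5×5 matrix has rank 4, and its Smith normal form has invariant factors (1,1,1,1).

Now H_k = ker ∂_k / im ∂_{k+1}, so:

  H_1: rank ker ∂_1 − rank ∂_2 = (5 − 4) − 0 = 1, and there is no ∂_2, so H_1 ≅ Z.

(K is a triangulation of the circle S^1.)

H_1 = Z.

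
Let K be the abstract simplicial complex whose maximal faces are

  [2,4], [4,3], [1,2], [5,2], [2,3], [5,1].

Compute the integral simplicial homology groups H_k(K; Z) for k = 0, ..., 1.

H_0 ≅ Z,  H_1 ≅ Z^2.

Fix the vertex order 1 < 2 < 3 < 4 < 5 and write every simplex with vertices in increasing order. Then dim K = 1 and the simplices of K are:

  0-simplices (5): [1], [2], [3], [4], [5]
  1-simplices (6): [1,2], [1,5], [2,3], [2,4], [2,5], [3,4]

Hence C_0 ≅ Z^5, C_1 ≅ Z^6.

The boundary map ∂_1: C_1 → C_0 is given by ∂[p,q] = [q] − [p].
As a 5×6 matrix over Z this has rank 4, with invariant factors (1,1,1,1).

Reading off H_k = ker ∂_k / im ∂_{k+1}:

  H_0: rank C_0 − rank ∂_1 = 5 − 4 = 1, and the invariant factors of ∂_1 are all 1, so H_0 = Z.
  H_1: rank ker ∂_1 − rank ∂_2 = (6 − 4) − 0 = 2, and there is no ∂_2, so H_1 = Z^2.

As a check, the Euler characteristic is 5 − 6 = -1, which agrees with 1 − 2 = -1.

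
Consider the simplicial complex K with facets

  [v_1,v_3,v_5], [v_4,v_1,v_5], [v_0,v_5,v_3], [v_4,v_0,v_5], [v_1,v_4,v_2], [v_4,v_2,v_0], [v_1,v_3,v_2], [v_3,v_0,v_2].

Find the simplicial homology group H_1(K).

Take the total order v_0 < v_1 < v_2 < v_3 < v_4 < v_5 on the vertex set. Then K (dimension 2) consists of the simplices:

  0-simplices (6): [v_0], [v_1], [v_2], [v_3], [v_4], [v_5]
  1-simplices (12): [v_0,v_2], [v_0,v_3], [v_0,v_4], [v_0,v_5], [v_1,v_2], [v_1,v_3], [v_1,v_4], [v_1,v_5], [v_2,v_3], [v_2,v_4], [v_3,v_5], [v_4,v_5]
  2-simplices (8): [v_0,v_2,v_3], [v_0,v_2,v_4], [v_0,v_3,v_5], [v_0,v_4,v_5], [v_1,v_2,v_3], [v_1,v_2,v_4], [v_1,v_3,v_5], [v_1,v_4,v_5]

Hence C_0 ≅ Z^6, C_1 ≅ Z^12, C_2 ≅ Z^8.

The boundary map ∂_1: C_1 → C_0 is given by ∂[p,q] = [q] − [p].
As a 6×12 matrix over Z this has rank 5, with invariant factors (1,1,1,1,1).

Boundary ∂_2: C_2 → C_1 maps a triangle to the signed sum of its edges. For instance
  ∂[v_1,v_4,v_5] = [v_4,v_5] − [v_1,v_5] + [v_1,v_4],
  ∂[v_0,v_4,v_5] = [v_4,v_5] − [v_0,v_5] + [v_0,v_4].
The 12×8 boundary matrix has rank 7 and Smith normal form diag(1,1,1,1,1,1,1).

Now H_k = ker ∂_k / im ∂_{k+1}, so:

  H_1: rank ker ∂_1 − rank ∂_2 = (12 − 5) − 7 = 0, and the invariant factors of ∂_2 are all 1, so H_1 = 0.

(K is a triangulation of the 2-sphere S^2.)

H_1 = 0.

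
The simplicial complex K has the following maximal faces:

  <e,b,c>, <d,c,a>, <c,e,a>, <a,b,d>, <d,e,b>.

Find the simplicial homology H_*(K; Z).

Order the vertices as a < b < c < d < e. Listing each simplex with vertices in this order, K has dimension 2 with simplices:

  0-simplices (5): a, b, c, d, e
  1-simplices (10): ab, ac, ad, ae, bc, bd, be, cd, ce, de
  2-simplices (5): abd, acd, ace, bce, bde

giving chain groups C_0 ≅ Z^5, C_1 ≅ Z^10, C_2 ≅ Z^5.

Boundary ∂_1: C_1 → C_0 sends each edge [p,q] (with p < q) to q − p. For instance
  ∂ab = b − a.
The resulting 5×10 matrix has rank 4, and its Smith normal form has invariant factors (1,1,1,1).

∂_2: C_2 → C_1 maps a triangle to the signed sum of its edges. For instance
  ∂acd = cd − ad + ac,
  ∂bde = de − be + bd.
This gives a 10×5 integer matrix of rank 5; reducing to Smith normal form yields diagonal entries (1,1,1,1,1).

From H_k ≅ ker(∂_k) / im(∂_{k+1}) we obtain:

  H_0: rank C_0 − rank ∂_1 = 5 − 4 = 1, and the invariant factors of ∂_1 are all 1, so H_0 = Z.
  H_1: rank ker ∂_1 − rank ∂_2 = (10 − 4) − 5 = 1, and the invariant factors of ∂_2 are all 1, so H_1 = Z.
  H_2: rank ker ∂_2 − rank ∂_3 = (5 − 5) − 0 = 0, and there is no ∂_3, so H_2 = 0.

As a check, the Euler characteristic is 5 − 10 + 5 = 0, which agrees with 1 − 1 + 0 = 0.
(K is a triangulation of the Möbius band.)

H_0 ≅ Z,  H_1 ≅ Z,  H_2 = 0.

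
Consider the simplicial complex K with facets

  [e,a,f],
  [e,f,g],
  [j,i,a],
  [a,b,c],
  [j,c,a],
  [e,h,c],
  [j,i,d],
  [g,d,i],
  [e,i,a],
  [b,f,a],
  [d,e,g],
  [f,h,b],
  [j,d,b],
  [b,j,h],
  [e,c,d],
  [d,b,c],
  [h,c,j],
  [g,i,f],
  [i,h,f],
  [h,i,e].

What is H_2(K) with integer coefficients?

H_2 = 0.

We work with the vertex ordering a < b < c < d < e < f < g < h < i < j. The simplices of K, each written with vertices in increasing order, are:

  0-simplices (10): a, b, c, d, e, f, g, h, i, j
  1-simplices (30): ab, ac, ae, af, ai, aj, bc, bd, bf, bh, bj, cd, ce, ch, cj, de, dg, di, dj, ef, eg, eh, ei, fg, fh, fi, gi, hi, hj, ij
  2-simplices (20): abc, abf, acj, aef, aei, aij, bcd, bdj, bfh, bhj, cde, ceh, chj, deg, dgi, dij, efg, ehi, fgi, fhi

giving chain groups C_0 ≅ Z^10, C_1 ≅ Z^30, C_2 ≅ Z^20.

The boundary map ∂_1: C_1 → C_0 is given by ∂[p,q] = [q] − [p].
The 10×30 boundary matrix has rank 9 and Smith normal form diag(1,1,1,1,1,1,1,1,1).

∂_2: C_2 → C_1 acts by ∂[p,q,r] = [q,r] − [p,r] + [p,q]. For instance
  ∂fgi = gi − fi + fg,
  ∂aei = ei − ai + ae.
The resulting 30×20 matrix has rank 20, and its Smith normal form has invariant factors (1,1,1,1,1,1,1,1,1,1,1,1,1,1,1,1,1,1,1,2).

Now H_k = ker ∂_k / im ∂_{k+1}, so:

  H_2: rank ker ∂_2 − rank ∂_3 = (20 − 20) − 0 = 0, and there is no ∂_3, so H_2 = 0.

(K is a triangulation of the Klein bottle.)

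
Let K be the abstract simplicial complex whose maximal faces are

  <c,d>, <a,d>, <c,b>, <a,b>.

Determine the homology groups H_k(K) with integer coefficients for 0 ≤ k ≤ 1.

H_0 ≅ Z,  H_1 ≅ Z.

Fix the vertex order a < b < c < d and write every simplex with vertices in increasing order. Then dim K = 1 and the simplices of K are:

  0-simplices (4): a, b, c, d
  1-simplices (4): ab, ad, bc, cd

giving chain groups C_0 ≅ Z^4, C_1 ≅ Z^4.

The boundary map ∂_1: C_1 → C_0 is given by ∂[p,q] = [q] − [p]. For instance
  ∂ab = b − a.
The resulting 4×4 matrix has rank 3, and its Smith normal form has invariant factors (1,1,1).

Computing H_k = (kernel of ∂_k) / (image of ∂_{k+1}):

  H_0: rank C_0 − rank ∂_1 = 4 − 3 = 1, and the invariant factors of ∂_1 are all 1, so H_0 ≅ Z.
  H_1: rank ker ∂_1 − rank ∂_2 = (4 − 3) − 0 = 1, and there is no ∂_2, so H_1 ≅ Z.

(K is a triangulation of the circle S^1.)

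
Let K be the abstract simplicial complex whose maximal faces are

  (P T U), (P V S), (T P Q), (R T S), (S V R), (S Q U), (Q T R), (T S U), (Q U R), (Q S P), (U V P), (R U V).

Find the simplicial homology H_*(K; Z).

H_0 ≅ Z,  H_1 ≅ Z/2Z,  H_2 = 0.

We work with the vertex ordering P < Q < R < S < T < U < V. The simplices of K, each written with vertices in increasing order, are:

  0-simplices (7): P, Q, R, S, T, U, V
  1-simplices (18): PQ, PS, PT, PU, PV, QR, QS, QT, QU, RS, RT, RU, RV, ST, SU, SV, TU, UV
  2-simplices (12): PQS, PQT, PSV, PTU, PUV, QRT, QRU, QSU, RST, RSV, RUV, STU

giving chain groups C_0 ≅ Z^7, C_1 ≅ Z^18, C_2 ≅ Z^12.

∂_1: C_1 → C_0 sends each edge [p,q] (with p < q) to q − p. For instance
  ∂PS = S − P.
This gives a 7×18 integer matrix of rank 6; reducing to Smith normal form yields diagonal entries (1,1,1,1,1,1).

The boundary map ∂_2: C_2 → C_1 maps a triangle to the signed sum of its edges. For instance
  ∂PQS = QS − PS + PQ,
  ∂QSU = SU − QU + QS.
The resulting 18×12 matrix has rank 12, and its Smith normal form has invariant factors (1,1,1,1,1,1,1,1,1,1,1,2).

Now H_k = ker ∂_k / im ∂_{k+1}, so:

  H_0: rank C_0 − rank ∂_1 = 7 − 6 = 1, and the invariant factors of ∂_1 are all 1, so H_0 ≅ Z.
  H_1: rank ker ∂_1 − rank ∂_2 = (18 − 6) − 12 = 0, and ∂_2 has invariant factor 2 > 1, so H_1 ≅ Z/2Z.
  H_2: rank ker ∂_2 − rank ∂_3 = (12 − 12) − 0 = 0, and there is no ∂_3, so H_2 ≅ 0.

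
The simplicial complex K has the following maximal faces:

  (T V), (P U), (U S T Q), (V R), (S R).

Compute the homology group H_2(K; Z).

H_2 ≅ 0.

Order the vertices as P < Q < R < S < T < U < V. Listing each simplex with vertices in this order, K has dimension 3 with simplices:

  0-simplices (7): P, Q, R, S, T, U, V
  1-simplices (10): PU, QS, QT, QU, RS, RV, ST, SU, TU, TV
  2-simplices (4): QST, QSU, QTU, STU
  3-simplices (1): QSTU

giving chain groups C_0 ≅ Z^7, C_1 ≅ Z^10, C_2 ≅ Z^4, C_3 ≅ Z^1.

∂_1: C_1 → C_0 maps an edge to its endpoints' difference, ∂[p,q] = q − p.
The resulting 7×10 matrix has rank 6, and its Smith normal form has invariant factors (1,1,1,1,1,1).

Boundary ∂_2: C_2 → C_1 sends each 2-simplex [p,q,r] to [q,r] − [p,r] + [p,q]. For instance
  ∂STU = TU − SU + ST,
  ∂QTU = TU − QU + QT.
This gives a 10×4 integer matrix of rank 3; reducing to Smith normal form yields diagonal entries (1,1,1).

Boundary ∂_3: C_3 → C_2 sends each 3-simplex σ to the alternating sum Σ_i (−1)^i (σ with its i-th vertex removed). For instance
  ∂QSTU = STU − QTU + QSU − QST.
This gives a 4×1 integer matrix of rank 1; reducing to Smith normal form yields diagonal entries (1).

Computing H_k = (kernel of ∂_k) / (image of ∂_{k+1}):

  H_2: rank ker ∂_2 − rank ∂_3 = (4 − 3) − 1 = 0, and the invariant factors of ∂_3 are all 1, so H_2 = 0.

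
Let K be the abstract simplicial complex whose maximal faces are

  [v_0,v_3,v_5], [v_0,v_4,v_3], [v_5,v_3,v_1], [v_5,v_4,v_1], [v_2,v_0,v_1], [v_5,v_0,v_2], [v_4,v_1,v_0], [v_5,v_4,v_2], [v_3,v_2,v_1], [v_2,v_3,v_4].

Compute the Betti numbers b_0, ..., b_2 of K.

We work with the vertex ordering v_0 < v_1 < v_2 < v_3 < v_4 < v_5. The simplices of K, each written with vertices in increasing order, are:

  0-simplices (6): [v_0], [v_1], [v_2], [v_3], [v_4], [v_5]
  1-simplices (15): (15 of them)
  2-simplices (10): [v_0,v_1,v_2], [v_0,v_1,v_4], [v_0,v_2,v_5], [v_0,v_3,v_4], [v_0,v_3,v_5], [v_1,v_2,v_3], [v_1,v_3,v_5], [v_1,v_4,v_5], [v_2,v_3,v_4], [v_2,v_4,v_5]

so the chain groups are C_0 ≅ Z^6, C_1 ≅ Z^15, C_2 ≅ Z^10.

The boundary map ∂_1: C_1 → C_0 maps an edge to its endpoints' difference, ∂[p,q] = q − p.
As a 6×15 matrix over Z this has rank 5, with invariant factors (1,1,1,1,1).

The boundary map ∂_2: C_2 → C_1 sends each 2-simplex [p,q,r] to [q,r] − [p,r] + [p,q]. For instance
  ∂[v_0,v_2,v_5] = [v_2,v_5] − [v_0,v_5] + [v_0,v_2],
  ∂[v_1,v_4,v_5] = [v_4,v_5] − [v_1,v_5] + [v_1,v_4].
The 15×10 boundary matrix has rank 10 and Smith normal form diag(1,1,1,1,1,1,1,1,1,2).

From H_k ≅ ker(∂_k) / im(∂_{k+1}) we obtain:

  H_0: rank C_0 − rank ∂_1 = 6 − 5 = 1, and the invariant factors of ∂_1 are all 1, so H_0 ≅ Z.
  H_1: rank ker ∂_1 − rank ∂_2 = (15 − 5) − 10 = 0, and ∂_2 has invariant factor 2 > 1, so H_1 ≅ Z/2.
  H_2: rank ker ∂_2 − rank ∂_3 = (10 − 10) − 0 = 0, and there is no ∂_3, so H_2 ≅ 0.

As a check, the Euler characteristic is 6 − 15 + 10 = 1, which agrees with 1 − 0 + 0 = 1.

Hence the Betti numbers are b_0 = 1, b_1 = 0, b_2 = 0.

b_0 = 1, b_1 = 0, b_2 = 0.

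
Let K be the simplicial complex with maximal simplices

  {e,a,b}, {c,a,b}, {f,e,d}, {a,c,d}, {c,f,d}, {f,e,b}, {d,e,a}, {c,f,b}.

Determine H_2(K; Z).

H_2 = Z.

Fix the vertex order a < b < c < d < e < f and write every simplex with vertices in increasing order. Then dim K = 2 and the simplices of K are:

  0-simplices (6): a, b, c, d, e, f
  1-simplices (12): ab, ac, ad, ae, bc, be, bf, cd, cf, de, df, ef
  2-simplices (8): abc, abe, acd, ade, bcf, bef, cdf, def

giving chain groups C_0 ≅ Z^6, C_1 ≅ Z^12, C_2 ≅ Z^8.

The boundary map ∂_1: C_1 → C_0 maps an edge to its endpoints' difference, ∂[p,q] = q − p. For instance
  ∂cd = d − c.
The resulting 6×12 matrix has rank 5, and its Smith normal form has invariant factors (1,1,1,1,1).

The boundary map ∂_2: C_2 → C_1 maps a triangle to the signed sum of its edges. For instance
  ∂bcf = cf − bf + bc,
  ∂ade = de − ae + ad.
This gives a 12×8 integer matrix of rank 7; reducing to Smith normal form yields diagonal entries (1,1,1,1,1,1,1).

From H_k ≅ ker(∂_k) / im(∂_{k+1}) we obtain:

  H_2: rank ker ∂_2 − rank ∂_3 = (8 − 7) − 0 = 1, and there is no ∂_3, so H_2 = Z.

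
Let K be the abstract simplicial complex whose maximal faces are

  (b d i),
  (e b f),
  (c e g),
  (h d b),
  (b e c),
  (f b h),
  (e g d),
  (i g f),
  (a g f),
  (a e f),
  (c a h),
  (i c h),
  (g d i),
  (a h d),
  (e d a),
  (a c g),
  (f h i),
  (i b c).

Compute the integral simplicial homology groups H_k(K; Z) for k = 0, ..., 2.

H_0 = Z,  H_1 = Z ⊕ Z/2,  H_2 = 0.

Order the vertices as a < b < c < d < e < f < g < h < i. Listing each simplex with vertices in this order, K has dimension 2 with simplices:

  0-simplices (9): a, b, c, d, e, f, g, h, i
  1-simplices (27): ac, ad, ae, af, ag, ah, bc, bd, be, bf, bh, bi, ce, cg, ch, ci, de, dg, dh, di, ef, eg, fg, fh, fi, gi, hi
  2-simplices (18): acg, ach, ade, adh, aef, afg, bce, bci, bdh, bdi, bef, bfh, ceg, chi, deg, dgi, fgi, fhi

giving chain groups C_0 ≅ Z^9, C_1 ≅ Z^27, C_2 ≅ Z^18.

Boundary ∂_1: C_1 → C_0 is given by ∂[p,q] = [q] − [p].
The resulting 9×27 matrix has rank 8, and its Smith normal form has invariant factors (1,1,1,1,1,1,1,1).

Boundary ∂_2: C_2 → C_1 acts by ∂[p,q,r] = [q,r] − [p,r] + [p,q]. For instance
  ∂ceg = eg − cg + ce,
  ∂aef = ef − af + ae.
As a 27×18 matrix over Z this has rank 18, with invariant factors (1,1,1,1,1,1,1,1,1,1,1,1,1,1,1,1,1,2).

From H_k ≅ ker(∂_k) / im(∂_{k+1}) we obtain:

  H_0: rank C_0 − rank ∂_1 = 9 − 8 = 1, and the invariant factors of ∂_1 are all 1, so H_0 = Z.
  H_1: rank ker ∂_1 − rank ∂_2 = (27 − 8) − 18 = 1, and ∂_2 has invariant factor 2 > 1, so H_1 = Z ⊕ Z/2.
  H_2: rank ker ∂_2 − rank ∂_3 = (18 − 18) − 0 = 0, and there is no ∂_3, so H_2 = 0.

(K is a triangulation of the Klein bottle.)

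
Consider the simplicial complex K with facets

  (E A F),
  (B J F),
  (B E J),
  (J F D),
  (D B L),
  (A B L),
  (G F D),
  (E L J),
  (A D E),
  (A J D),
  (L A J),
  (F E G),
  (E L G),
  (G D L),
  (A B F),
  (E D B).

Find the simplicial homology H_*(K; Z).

We work with the vertex ordering A < B < D < E < F < G < J < L. The simplices of K, each written with vertices in increasing order, are:

  0-simplices (8): A, B, D, E, F, G, J, L
  1-simplices (24): AB, AD, AE, AF, AJ, AL, BD, BE, BF, BJ, BL, DE, DF, DG, DJ, DL, EF, EG, EJ, EL, FG, FJ, GL, JL
  2-simplices (16): ABF, ABL, ADE, ADJ, AEF, AJL, BDE, BDL, BEJ, BFJ, DFG, DFJ, DGL, EFG, EGL, EJL

so the chain groups are C_0 ≅ Z^8, C_1 ≅ Z^24, C_2 ≅ Z^16.

Boundary ∂_1: C_1 → C_0 maps an edge to its endpoints' difference, ∂[p,q] = q − p. For instance
  ∂DL = L − D.
As a 8×24 matrix over Z this has rank 7, with invariant factors (1,1,1,1,1,1,1).

The boundary map ∂_2: C_2 → C_1 maps a triangle to the signed sum of its edges. For instance
  ∂DGL = GL − DL + DG,
  ∂ADE = DE − AE + AD.
As a 24×16 matrix over Z this has rank 15, with invariant factors (1,1,1,1,1,1,1,1,1,1,1,1,1,1,1).

From H_k ≅ ker(∂_k) / im(∂_{k+1}) we obtain:

  H_0: rank C_0 − rank ∂_1 = 8 − 7 = 1, and the invariant factors of ∂_1 are all 1, so H_0 ≅ Z.
  H_1: rank ker ∂_1 − rank ∂_2 = (24 − 7) − 15 = 2, and the invariant factors of ∂_2 are all 1, so H_1 ≅ Z^2.
  H_2: rank ker ∂_2 − rank ∂_3 = (16 − 15) − 0 = 1, and there is no ∂_3, so H_2 ≅ Z.

As a check, the Euler characteristic is 8 − 24 + 16 = 0, which agrees with 1 − 2 + 1 = 0.

H_0 = Z,  H_1 = Z^2,  H_2 = Z.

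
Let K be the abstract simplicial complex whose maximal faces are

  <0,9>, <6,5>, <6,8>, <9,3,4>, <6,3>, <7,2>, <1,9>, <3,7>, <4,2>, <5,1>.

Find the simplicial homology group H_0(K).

Fix the vertex order 0 < 1 < 2 < 3 < 4 < 5 < 6 < 7 < 8 < 9 and write every simplex with vertices in increasing order. Then dim K = 2 and the simplices of K are:

  0-simplices (10): [0], [1], [2], [3], [4], [5], [6], [7], [8], [9]
  1-simplices (12): [0,9], [1,5], [1,9], [2,4], [2,7], [3,4], [3,6], [3,7], [3,9], [4,9], [5,6], [6,8]
  2-simplices (1): [3,4,9]

giving chain groups C_0 ≅ Z^10, C_1 ≅ Z^12, C_2 ≅ Z^1.

Boundary ∂_1: C_1 → C_0 is given by ∂[p,q] = [q] − [p].
The 10×12 boundary matrix has rank 9 and Smith normal form diag(1,1,1,1,1,1,1,1,1).

∂_2: C_2 → C_1 sends each 2-simplex [p,q,r] to [q,r] − [p,r] + [p,q]. For instance
  ∂[3,4,9] = [4,9] − [3,9] + [3,4].
The 12×1 boundary matrix has rank 1 and Smith normal form diag(1).

Now H_k = ker ∂_k / im ∂_{k+1}, so:

  H_0: rank C_0 − rank ∂_1 = 10 − 9 = 1, and the invariant factors of ∂_1 are all 1, so H_0 = Z.

H_0 = Z.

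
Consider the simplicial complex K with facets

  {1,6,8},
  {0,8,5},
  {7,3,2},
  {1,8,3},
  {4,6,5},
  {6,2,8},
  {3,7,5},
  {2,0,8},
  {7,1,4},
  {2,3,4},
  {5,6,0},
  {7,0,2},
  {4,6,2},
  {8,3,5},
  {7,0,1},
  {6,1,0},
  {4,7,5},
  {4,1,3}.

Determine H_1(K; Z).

H_1 = Z × Z/2.

K has 9 vertices, 27 edges, 18 triangles.
rank ∂_1 = 8, rank ∂_2 = 18 ⇒ b_1 = 27 − 8 − 18 = 1; ∂_2 has invariant factor(s) [2] giving torsion. So H_1 = Z × Z/2.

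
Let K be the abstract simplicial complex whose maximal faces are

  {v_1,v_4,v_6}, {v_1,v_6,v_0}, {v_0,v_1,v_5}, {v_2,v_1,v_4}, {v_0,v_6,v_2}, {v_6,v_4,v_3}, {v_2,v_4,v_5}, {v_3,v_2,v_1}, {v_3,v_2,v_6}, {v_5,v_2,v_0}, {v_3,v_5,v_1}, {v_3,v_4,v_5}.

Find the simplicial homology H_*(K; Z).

H_0 ≅ Z,  H_1 ≅ Z/2,  H_2 = 0.

Order the vertices as v_0 < v_1 < v_2 < v_3 < v_4 < v_5 < v_6. Listing each simplex with vertices in this order, K has dimension 2 with simplices:

  0-simplices (7): [v_0], [v_1], [v_2], [v_3], [v_4], [v_5], [v_6]
  1-simplices (18): (18 of them)
  2-simplices (12): (12 of them)

giving chain groups C_0 ≅ Z^7, C_1 ≅ Z^18, C_2 ≅ Z^12.

∂_1: C_1 → C_0 sends each edge [p,q] (with p < q) to q − p. For instance
  ∂[v_0,v_6] = [v_6] − [v_0].
This gives a 7×18 integer matrix of rank 6; reducing to Smith normal form yields diagonal entries (1,1,1,1,1,1).

Boundary ∂_2: C_2 → C_1 acts by ∂[p,q,r] = [q,r] − [p,r] + [p,q]. For instance
  ∂[v_3,v_4,v_6] = [v_4,v_6] − [v_3,v_6] + [v_3,v_4],
  ∂[v_0,v_1,v_5] = [v_1,v_5] − [v_0,v_5] + [v_0,v_1].
As a 18×12 matrix over Z this has rank 12, with invariant factors (1,1,1,1,1,1,1,1,1,1,1,2).

Reading off H_k = ker ∂_k / im ∂_{k+1}:

  H_0: rank C_0 − rank ∂_1 = 7 − 6 = 1, and the invariant factors of ∂_1 are all 1, so H_0 = Z.
  H_1: rank ker ∂_1 − rank ∂_2 = (18 − 6) − 12 = 0, and ∂_2 has invariant factor 2 > 1, so H_1 = Z/2.
  H_2: rank ker ∂_2 − rank ∂_3 = (12 − 12) − 0 = 0, and there is no ∂_3, so H_2 = 0.

As a check, the Euler characteristic is 7 − 18 + 12 = 1, which agrees with 1 − 0 + 0 = 1.
(K is a triangulation of the real projective plane RP^2.)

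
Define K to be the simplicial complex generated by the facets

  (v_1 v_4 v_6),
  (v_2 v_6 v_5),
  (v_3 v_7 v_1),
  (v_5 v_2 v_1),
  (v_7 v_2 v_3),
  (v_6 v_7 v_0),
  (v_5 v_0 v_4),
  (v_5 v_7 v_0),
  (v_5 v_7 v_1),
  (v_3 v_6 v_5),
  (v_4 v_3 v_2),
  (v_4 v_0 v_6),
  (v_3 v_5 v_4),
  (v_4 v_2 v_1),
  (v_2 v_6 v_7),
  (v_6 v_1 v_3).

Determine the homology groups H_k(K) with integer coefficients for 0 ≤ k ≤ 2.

Take the total order v_0 < v_1 < v_2 < v_3 < v_4 < v_5 < v_6 < v_7 on the vertex set. Then K (dimension 2) consists of the simplices:

  0-simplices (8): [v_0], [v_1], [v_2], [v_3], [v_4], [v_5], [v_6], [v_7]
  1-simplices (24): (24 of them)
  2-simplices (16): (16 of them)

giving chain groups C_0 ≅ Z^8, C_1 ≅ Z^24, C_2 ≅ Z^16.

The boundary map ∂_1: C_1 → C_0 sends each edge [p,q] (with p < q) to q − p.
As a 8×24 matrix over Z this has rank 7, with invariant factors (1,1,1,1,1,1,1).

The boundary map ∂_2: C_2 → C_1 acts by ∂[p,q,r] = [q,r] − [p,r] + [p,q]. For instance
  ∂[v_1,v_5,v_7] = [v_5,v_7] − [v_1,v_7] + [v_1,v_5],
  ∂[v_1,v_3,v_7] = [v_3,v_7] − [v_1,v_7] + [v_1,v_3].
As a 24×16 matrix over Z this has rank 15, with invariant factors (1,1,1,1,1,1,1,1,1,1,1,1,1,1,1).

Computing H_k = (kernel of ∂_k) / (image of ∂_{k+1}):

  H_0: rank C_0 − rank ∂_1 = 8 − 7 = 1, and the invariant factors of ∂_1 are all 1, so H_0 = Z.
  H_1: rank ker ∂_1 − rank ∂_2 = (24 − 7) − 15 = 2, and the invariant factors of ∂_2 are all 1, so H_1 = Z^2.
  H_2: rank ker ∂_2 − rank ∂_3 = (16 − 15) − 0 = 1, and there is no ∂_3, so H_2 = Z.

H_0 ≅ Z,  H_1 ≅ Z^2,  H_2 ≅ Z.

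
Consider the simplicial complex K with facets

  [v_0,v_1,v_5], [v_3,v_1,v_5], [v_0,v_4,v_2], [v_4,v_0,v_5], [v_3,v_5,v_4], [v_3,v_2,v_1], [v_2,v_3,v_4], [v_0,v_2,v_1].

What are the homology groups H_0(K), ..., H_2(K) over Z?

K has 6 vertices, 12 edges, 8 triangles.
rank ∂_0 = 0, rank ∂_1 = 5 ⇒ b_0 = 6 − 0 − 5 = 1; all invariant factors of ∂_1 are 1 so no torsion. So H_0 = Z.
rank ∂_1 = 5, rank ∂_2 = 7 ⇒ b_1 = 12 − 5 − 7 = 0; all invariant factors of ∂_2 are 1 so no torsion. So H_1 = 0.
rank ∂_2 = 7, rank ∂_3 = 0 ⇒ b_2 = 8 − 7 − 0 = 1. So H_2 = Z.

H_0 = Z,  H_1 = 0,  H_2 = Z.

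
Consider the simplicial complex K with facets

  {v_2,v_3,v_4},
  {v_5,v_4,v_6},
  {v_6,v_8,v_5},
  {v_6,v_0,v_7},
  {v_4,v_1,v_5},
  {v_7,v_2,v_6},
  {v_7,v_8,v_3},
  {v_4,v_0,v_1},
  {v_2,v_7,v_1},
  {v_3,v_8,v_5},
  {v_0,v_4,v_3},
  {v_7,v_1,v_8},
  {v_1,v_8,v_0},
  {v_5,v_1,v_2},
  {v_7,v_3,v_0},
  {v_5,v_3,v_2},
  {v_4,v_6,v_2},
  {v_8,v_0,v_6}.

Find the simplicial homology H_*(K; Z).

We work with the vertex ordering v_0 < v_1 < v_2 < v_3 < v_4 < v_5 < v_6 < v_7 < v_8. The simplices of K, each written with vertices in increasing order, are:

  0-simplices (9): [v_0], [v_1], [v_2], [v_3], [v_4], [v_5], [v_6], [v_7], [v_8]
  1-simplices (27): (27 of them)
  2-simplices (18): (18 of them)

so the chain groups are C_0 ≅ Z^9, C_1 ≅ Z^27, C_2 ≅ Z^18.

The boundary map ∂_1: C_1 → C_0 sends each edge [p,q] (with p < q) to q − p.
This gives a 9×27 integer matrix of rank 8; reducing to Smith normal form yields diagonal entries (1,1,1,1,1,1,1,1).

Boundary ∂_2: C_2 → C_1 maps a triangle to the signed sum of its edges. For instance
  ∂[v_1,v_2,v_5] = [v_2,v_5] − [v_1,v_5] + [v_1,v_2],
  ∂[v_0,v_1,v_8] = [v_1,v_8] − [v_0,v_8] + [v_0,v_1].
The resulting 27×18 matrix has rank 18, and its Smith normal form has invariant factors (1,1,1,1,1,1,1,1,1,1,1,1,1,1,1,1,1,2).

From H_k ≅ ker(∂_k) / im(∂_{k+1}) we obtain:

  H_0: rank C_0 − rank ∂_1 = 9 − 8 = 1, and the invariant factors of ∂_1 are all 1, so H_0 = Z.
  H_1: rank ker ∂_1 − rank ∂_2 = (27 − 8) − 18 = 1, and ∂_2 has invariant factor 2 > 1, so H_1 = Z × Z/2.
  H_2: rank ker ∂_2 − rank ∂_3 = (18 − 18) − 0 = 0, and there is no ∂_3, so H_2 = 0.

As a check, the Euler characteristic is 9 − 27 + 18 = 0, which agrees with 1 − 1 + 0 = 0.

H_0 = Z,  H_1 = Z × Z/2,  H_2 = 0.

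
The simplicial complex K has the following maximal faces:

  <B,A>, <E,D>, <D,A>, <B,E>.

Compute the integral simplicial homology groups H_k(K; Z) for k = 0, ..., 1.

H_0 ≅ Z,  H_1 ≅ Z.

K has 4 vertices, 4 edges.
rank ∂_0 = 0, rank ∂_1 = 3 ⇒ b_0 = 4 − 0 − 3 = 1; all invariant factors of ∂_1 are 1 so no torsion. So H_0 = Z.
rank ∂_1 = 3, rank ∂_2 = 0 ⇒ b_1 = 4 − 3 − 0 = 1. So H_1 = Z.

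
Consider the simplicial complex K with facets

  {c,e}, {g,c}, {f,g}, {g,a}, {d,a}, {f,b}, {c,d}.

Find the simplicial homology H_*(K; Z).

H_0 ≅ Z,  H_1 ≅ Z.

K has 7 vertices, 7 edges.
rank ∂_0 = 0, rank ∂_1 = 6 ⇒ b_0 = 7 − 0 − 6 = 1; all invariant factors of ∂_1 are 1 so no torsion. So H_0 = Z.
rank ∂_1 = 6, rank ∂_2 = 0 ⇒ b_1 = 7 − 6 − 0 = 1. So H_1 = Z.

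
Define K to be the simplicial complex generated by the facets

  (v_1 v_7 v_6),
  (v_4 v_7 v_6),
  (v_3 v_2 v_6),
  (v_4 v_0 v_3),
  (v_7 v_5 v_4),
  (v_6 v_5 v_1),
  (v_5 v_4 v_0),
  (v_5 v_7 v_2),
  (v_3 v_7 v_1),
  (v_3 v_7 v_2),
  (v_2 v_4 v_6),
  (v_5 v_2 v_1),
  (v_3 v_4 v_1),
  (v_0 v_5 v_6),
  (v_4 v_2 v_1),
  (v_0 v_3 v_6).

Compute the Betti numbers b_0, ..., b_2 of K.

b_0 = 1, b_1 = 2, b_2 = 1.

Fix the vertex order v_0 < v_1 < v_2 < v_3 < v_4 < v_5 < v_6 < v_7 and write every simplex with vertices in increasing order. Then dim K = 2 and the simplices of K are:

  0-simplices (8): [v_0], [v_1], [v_2], [v_3], [v_4], [v_5], [v_6], [v_7]
  1-simplices (24): (24 of them)
  2-simplices (16): (16 of them)

Hence C_0 ≅ Z^8, C_1 ≅ Z^24, C_2 ≅ Z^16.

The boundary map ∂_1: C_1 → C_0 is given by ∂[p,q] = [q] − [p].
The resulting 8×24 matrix has rank 7, and its Smith normal form has invariant factors (1,1,1,1,1,1,1).

The boundary map ∂_2: C_2 → C_1 acts by ∂[p,q,r] = [q,r] − [p,r] + [p,q]. For instance
  ∂[v_1,v_5,v_6] = [v_5,v_6] − [v_1,v_6] + [v_1,v_5],
  ∂[v_1,v_2,v_4] = [v_2,v_4] − [v_1,v_4] + [v_1,v_2].
As a 24×16 matrix over Z this has rank 15, with invariant factors (1,1,1,1,1,1,1,1,1,1,1,1,1,1,1).

Now H_k = ker ∂_k / im ∂_{k+1}, so:

  H_0: rank C_0 − rank ∂_1 = 8 − 7 = 1, and the invariant factors of ∂_1 are all 1, so H_0 = Z.
  H_1: rank ker ∂_1 − rank ∂_2 = (24 − 7) − 15 = 2, and the invariant factors of ∂_2 are all 1, so H_1 = Z^2.
  H_2: rank ker ∂_2 − rank ∂_3 = (16 − 15) − 0 = 1, and there is no ∂_3, so H_2 = Z.

Hence the Betti numbers are b_0 = 1, b_1 = 2, b_2 = 1.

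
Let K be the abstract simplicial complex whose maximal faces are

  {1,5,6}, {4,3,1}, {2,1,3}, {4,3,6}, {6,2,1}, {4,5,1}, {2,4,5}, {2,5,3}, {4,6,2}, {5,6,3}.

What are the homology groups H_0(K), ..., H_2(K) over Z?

Order the vertices as 1 < 2 < 3 < 4 < 5 < 6. Listing each simplex with vertices in this order, K has dimension 2 with simplices:

  0-simplices (6): [1], [2], [3], [4], [5], [6]
  1-simplices (15): [1,2], [1,3], [1,4], [1,5], [1,6], [2,3], [2,4], [2,5], [2,6], [3,4], [3,5], [3,6], [4,5], [4,6], [5,6]
  2-simplices (10): [1,2,3], [1,2,6], [1,3,4], [1,4,5], [1,5,6], [2,3,5], [2,4,5], [2,4,6], [3,4,6], [3,5,6]

giving chain groups C_0 ≅ Z^6, C_1 ≅ Z^15, C_2 ≅ Z^10.

Boundary ∂_1: C_1 → C_0 is given by ∂[p,q] = [q] − [p].
The resulting 6×15 matrix has rank 5, and its Smith normal form has invariant factors (1,1,1,1,1).

Boundary ∂_2: C_2 → C_1 sends each 2-simplex [p,q,r] to [q,r] − [p,r] + [p,q]. For instance
  ∂[1,4,5] = [4,5] − [1,5] + [1,4],
  ∂[3,5,6] = [5,6] − [3,6] + [3,5].
The resulting 15×10 matrix has rank 10, and its Smith normal form has invariant factors (1,1,1,1,1,1,1,1,1,2).

From H_k ≅ ker(∂_k) / im(∂_{k+1}) we obtain:

  H_0: rank C_0 − rank ∂_1 = 6 − 5 = 1, and the invariant factors of ∂_1 are all 1, so H_0 ≅ Z.
  H_1: rank ker ∂_1 − rank ∂_2 = (15 − 5) − 10 = 0, and ∂_2 has invariant factor 2 > 1, so H_1 ≅ Z/2.
  H_2: rank ker ∂_2 − rank ∂_3 = (10 − 10) − 0 = 0, and there is no ∂_3, so H_2 ≅ 0.

As a check, the Euler characteristic is 6 − 15 + 10 = 1, which agrees with 1 − 0 + 0 = 1.
(K is a triangulation of the real projective plane RP^2.)

H_0 = Z,  H_1 = Z/2,  H_2 = 0.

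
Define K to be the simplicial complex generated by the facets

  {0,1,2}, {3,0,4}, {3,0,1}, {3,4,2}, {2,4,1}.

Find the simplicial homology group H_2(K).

H_2 ≅ 0.

K has 5 vertices, 10 edges, 5 triangles.
rank ∂_2 = 5, rank ∂_3 = 0 ⇒ b_2 = 5 − 5 − 0 = 0. So H_2 = 0.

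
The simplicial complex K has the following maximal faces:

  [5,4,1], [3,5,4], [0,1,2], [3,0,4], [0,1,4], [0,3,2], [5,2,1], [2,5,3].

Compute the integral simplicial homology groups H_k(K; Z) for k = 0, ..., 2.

H_0 = Z,  H_1 = 0,  H_2 = Z.

Fix the vertex order 0 < 1 < 2 < 3 < 4 < 5 and write every simplex with vertices in increasing order. Then dim K = 2 and the simplices of K are:

  0-simplices (6): [0], [1], [2], [3], [4], [5]
  1-simplices (12): [0,1], [0,2], [0,3], [0,4], [1,2], [1,4], [1,5], [2,3], [2,5], [3,4], [3,5], [4,5]
  2-simplices (8): [0,1,2], [0,1,4], [0,2,3], [0,3,4], [1,2,5], [1,4,5], [2,3,5], [3,4,5]

so the chain groups are C_0 ≅ Z^6, C_1 ≅ Z^12, C_2 ≅ Z^8.

The boundary map ∂_1: C_1 → C_0 is given by ∂[p,q] = [q] − [p]. For instance
  ∂[0,2] = [2] − [0].
The resulting 6×12 matrix has rank 5, and its Smith normal form has invariant factors (1,1,1,1,1).

Boundary ∂_2: C_2 → C_1 acts by ∂[p,q,r] = [q,r] − [p,r] + [p,q]. For instance
  ∂[0,1,2] = [1,2] − [0,2] + [0,1],
  ∂[1,2,5] = [2,5] − [1,5] + [1,2].
The 12×8 boundary matrix has rank 7 and Smith normal form diag(1,1,1,1,1,1,1).

Computing H_k = (kernel of ∂_k) / (image of ∂_{k+1}):

  H_0: rank C_0 − rank ∂_1 = 6 − 5 = 1, and the invariant factors of ∂_1 are all 1, so H_0 ≅ Z.
  H_1: rank ker ∂_1 − rank ∂_2 = (12 − 5) − 7 = 0, and the invariant factors of ∂_2 are all 1, so H_1 ≅ 0.
  H_2: rank ker ∂_2 − rank ∂_3 = (8 − 7) − 0 = 1, and there is no ∂_3, so H_2 ≅ Z.

As a check, the Euler characteristic is 6 − 12 + 8 = 2, which agrees with 1 − 0 + 1 = 2.
(K is a triangulation of the 2-sphere S^2.)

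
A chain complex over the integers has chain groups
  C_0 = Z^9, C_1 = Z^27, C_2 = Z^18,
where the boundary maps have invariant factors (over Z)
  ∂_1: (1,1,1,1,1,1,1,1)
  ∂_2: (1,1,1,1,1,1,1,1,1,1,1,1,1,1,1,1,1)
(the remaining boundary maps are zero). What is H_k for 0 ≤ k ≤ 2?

H_0 ≅ Z,  H_1 ≅ Z^2,  H_2 ≅ Z.

H_0: b_0 = 9 − 0 − 8 = 1; torsion from ∂_1 factors > 1: none. So H_0 ≅ Z.
H_1: b_1 = 27 − 8 − 17 = 2; torsion from ∂_2 factors > 1: none. So H_1 ≅ Z^2.
H_2: b_2 = 18 − 17 − 0 = 1; torsion from ∂_3 factors > 1: none. So H_2 ≅ Z.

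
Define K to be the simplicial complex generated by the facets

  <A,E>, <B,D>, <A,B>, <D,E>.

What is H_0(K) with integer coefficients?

Take the total order A < B < D < E on the vertex set. Then K (dimension 1) consists of the simplices:

  0-simplices (4): A, B, D, E
  1-simplices (4): AB, AE, BD, DE

so the chain groups are C_0 ≅ Z^4, C_1 ≅ Z^4.

The boundary map ∂_1: C_1 → C_0 sends each edge [p,q] (with p < q) to q − p. For instance
  ∂BD = D − B.
The resulting 4×4 matrix has rank 3, and its Smith normal form has invariant factors (1,1,1).

Computing H_k = (kernel of ∂_k) / (image of ∂_{k+1}):

  H_0: rank C_0 − rank ∂_1 = 4 − 3 = 1, and the invariant factors of ∂_1 are all 1, so H_0 = Z.

H_0 = Z.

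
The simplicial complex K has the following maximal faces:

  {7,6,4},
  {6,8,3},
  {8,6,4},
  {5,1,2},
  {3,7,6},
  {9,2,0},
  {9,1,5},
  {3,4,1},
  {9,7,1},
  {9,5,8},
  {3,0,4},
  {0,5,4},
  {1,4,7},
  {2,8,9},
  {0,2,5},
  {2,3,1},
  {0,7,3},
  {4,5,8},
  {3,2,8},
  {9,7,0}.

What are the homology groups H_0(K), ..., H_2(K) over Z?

Order the vertices as 0 < 1 < 2 < 3 < 4 < 5 < 6 < 7 < 8 < 9. Listing each simplex with vertices in this order, K has dimension 2 with simplices:

  0-simplices (10): [0], [1], [2], [3], [4], [5], [6], [7], [8], [9]
  1-simplices (30): (30 of them)
  2-simplices (20): (20 of them)

Hence C_0 ≅ Z^10, C_1 ≅ Z^30, C_2 ≅ Z^20.

Boundary ∂_1: C_1 → C_0 is given by ∂[p,q] = [q] − [p].
The resulting 10×30 matrix has rank 9, and its Smith normal form has invariant factors (1,1,1,1,1,1,1,1,1).

The boundary map ∂_2: C_2 → C_1 sends each 2-simplex [p,q,r] to [q,r] − [p,r] + [p,q]. For instance
  ∂[0,7,9] = [7,9] − [0,9] + [0,7],
  ∂[5,8,9] = [8,9] − [5,9] + [5,8].
The 30×20 boundary matrix has rank 20 and Smith normal form diag(1,1,1,1,1,1,1,1,1,1,1,1,1,1,1,1,1,1,1,2).

Reading off H_k = ker ∂_k / im ∂_{k+1}:

  H_0: rank C_0 − rank ∂_1 = 10 − 9 = 1, and the invariant factors of ∂_1 are all 1, so H_0 = Z.
  H_1: rank ker ∂_1 − rank ∂_2 = (30 − 9) − 20 = 1, and ∂_2 has invariant factor 2 > 1, so H_1 = Z ⊕ Z/2.
  H_2: rank ker ∂_2 − rank ∂_3 = (20 − 20) − 0 = 0, and there is no ∂_3, so H_2 = 0.

As a check, the Euler characteristic is 10 − 30 + 20 = 0, which agrees with 1 − 1 + 0 = 0.

H_0 = Z,  H_1 = Z ⊕ Z/2,  H_2 = 0.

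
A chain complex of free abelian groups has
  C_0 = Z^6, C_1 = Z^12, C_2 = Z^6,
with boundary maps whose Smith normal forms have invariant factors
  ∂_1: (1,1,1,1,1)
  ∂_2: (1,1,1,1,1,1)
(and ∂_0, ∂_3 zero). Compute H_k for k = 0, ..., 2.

H_0 ≅ Z,  H_1 ≅ Z,  H_2 = 0.

H_0: b_0 = 6 − 0 − 5 = 1; torsion from ∂_1 factors > 1: none. So H_0 ≅ Z.
H_1: b_1 = 12 − 5 − 6 = 1; torsion from ∂_2 factors > 1: none. So H_1 ≅ Z.
H_2: b_2 = 6 − 6 − 0 = 0; torsion from ∂_3 factors > 1: none. So H_2 ≅ 0.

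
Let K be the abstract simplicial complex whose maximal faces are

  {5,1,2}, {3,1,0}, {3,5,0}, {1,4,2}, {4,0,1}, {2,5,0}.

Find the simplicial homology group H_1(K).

H_1 ≅ Z.

Take the total order 0 < 1 < 2 < 3 < 4 < 5 on the vertex set. Then K (dimension 2) consists of the simplices:

  0-simplices (6): [0], [1], [2], [3], [4], [5]
  1-simplices (12): [0,1], [0,2], [0,3], [0,4], [0,5], [1,2], [1,3], [1,4], [1,5], [2,4], [2,5], [3,5]
  2-simplices (6): [0,1,3], [0,1,4], [0,2,5], [0,3,5], [1,2,4], [1,2,5]

Hence C_0 ≅ Z^6, C_1 ≅ Z^12, C_2 ≅ Z^6.

Boundary ∂_1: C_1 → C_0 sends each edge [p,q] (with p < q) to q − p.
The resulting 6×12 matrix has rank 5, and its Smith normal form has invariant factors (1,1,1,1,1).

∂_2: C_2 → C_1 maps a triangle to the signed sum of its edges. For instance
  ∂[1,2,4] = [2,4] − [1,4] + [1,2],
  ∂[1,2,5] = [2,5] − [1,5] + [1,2].
The resulting 12×6 matrix has rank 6, and its Smith normal form has invariant factors (1,1,1,1,1,1).

Computing H_k = (kernel of ∂_k) / (image of ∂_{k+1}):

  H_1: rank ker ∂_1 − rank ∂_2 = (12 − 5) − 6 = 1, and the invariant factors of ∂_2 are all 1, so H_1 = Z.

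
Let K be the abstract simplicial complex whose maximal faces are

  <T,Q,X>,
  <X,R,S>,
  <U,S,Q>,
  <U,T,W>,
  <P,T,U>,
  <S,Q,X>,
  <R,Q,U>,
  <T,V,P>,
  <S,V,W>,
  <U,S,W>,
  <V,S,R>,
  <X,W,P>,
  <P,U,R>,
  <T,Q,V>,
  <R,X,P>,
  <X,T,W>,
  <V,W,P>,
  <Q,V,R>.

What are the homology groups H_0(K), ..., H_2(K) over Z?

H_0 ≅ Z,  H_1 ≅ Z ⊕ Z/2,  H_2 = 0.

K has 9 vertices, 27 edges, 18 triangles.
rank ∂_0 = 0, rank ∂_1 = 8 ⇒ b_0 = 9 − 0 − 8 = 1; all invariant factors of ∂_1 are 1 so no torsion. So H_0 ≅ Z.
rank ∂_1 = 8, rank ∂_2 = 18 ⇒ b_1 = 27 − 8 − 18 = 1; ∂_2 has invariant factor(s) [2] giving torsion. So H_1 ≅ Z ⊕ Z/2.
rank ∂_2 = 18, rank ∂_3 = 0 ⇒ b_2 = 18 − 18 − 0 = 0. So H_2 ≅ 0.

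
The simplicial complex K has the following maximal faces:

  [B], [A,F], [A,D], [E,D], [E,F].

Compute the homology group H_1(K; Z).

H_1 ≅ Z.

Take the total order A < B < D < E < F on the vertex set. Then K (dimension 1) consists of the simplices:

  0-simplices (5): A, B, D, E, F
  1-simplices (4): AD, AF, DE, EF

Hence C_0 ≅ Z^5, C_1 ≅ Z^4.

The boundary map ∂_1: C_1 → C_0 sends each edge [p,q] (with p < q) to q − p. For instance
  ∂AD = D − A.
This gives a 5×4 integer matrix of rank 3; reducing to Smith normal form yields diagonal entries (1,1,1).

Computing H_k = (kernel of ∂_k) / (image of ∂_{k+1}):

  H_1: rank ker ∂_1 − rank ∂_2 = (4 − 3) − 0 = 1, and there is no ∂_2, so H_1 ≅ Z.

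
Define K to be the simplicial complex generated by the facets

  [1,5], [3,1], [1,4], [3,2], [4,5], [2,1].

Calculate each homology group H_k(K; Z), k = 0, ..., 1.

H_0 ≅ Z,  H_1 ≅ Z^2.

Take the total order 1 < 2 < 3 < 4 < 5 on the vertex set. Then K (dimension 1) consists of the simplices:

  0-simplices (5): [1], [2], [3], [4], [5]
  1-simplices (6): [1,2], [1,3], [1,4], [1,5], [2,3], [4,5]

Hence C_0 ≅ Z^5, C_1 ≅ Z^6.

∂_1: C_1 → C_0 sends each edge [p,q] (with p < q) to q − p. For instance
  ∂[1,5] = [5] − [1].
As a 5×6 matrix over Z this has rank 4, with invariant factors (1,1,1,1).

From H_k ≅ ker(∂_k) / im(∂_{k+1}) we obtain:

  H_0: rank C_0 − rank ∂_1 = 5 − 4 = 1, and the invariant factors of ∂_1 are all 1, so H_0 = Z.
  H_1: rank ker ∂_1 − rank ∂_2 = (6 − 4) − 0 = 2, and there is no ∂_2, so H_1 = Z^2.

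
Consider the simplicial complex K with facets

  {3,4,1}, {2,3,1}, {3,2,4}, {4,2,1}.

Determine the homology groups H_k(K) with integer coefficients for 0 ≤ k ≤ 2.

H_0 ≅ Z,  H_1 = 0,  H_2 ≅ Z.

Fix the vertex order 1 < 2 < 3 < 4 and write every simplex with vertices in increasing order. Then dim K = 2 and the simplices of K are:

  0-simplices (4): [1], [2], [3], [4]
  1-simplices (6): [1,2], [1,3], [1,4], [2,3], [2,4], [3,4]
  2-simplices (4): [1,2,3], [1,2,4], [1,3,4], [2,3,4]

Hence C_0 ≅ Z^4, C_1 ≅ Z^6, C_2 ≅ Z^4.

∂_1: C_1 → C_0 is given by ∂[p,q] = [q] − [p].
As a 4×6 matrix over Z this has rank 3, with invariant factors (1,1,1).

∂_2: C_2 → C_1 sends each 2-simplex [p,q,r] to [q,r] − [p,r] + [p,q]. For instance
  ∂[1,2,3] = [2,3] − [1,3] + [1,2],
  ∂[1,2,4] = [2,4] − [1,4] + [1,2].
This gives a 6×4 integer matrix of rank 3; reducing to Smith normal form yields diagonal entries (1,1,1).

Now H_k = ker ∂_k / im ∂_{k+1}, so:

  H_0: rank C_0 − rank ∂_1 = 4 − 3 = 1, and the invariant factors of ∂_1 are all 1, so H_0 = Z.
  H_1: rank ker ∂_1 − rank ∂_2 = (6 − 3) − 3 = 0, and the invariant factors of ∂_2 are all 1, so H_1 = 0.
  H_2: rank ker ∂_2 − rank ∂_3 = (4 − 3) − 0 = 1, and there is no ∂_3, so H_2 = Z.

As a check, the Euler characteristic is 4 − 6 + 4 = 2, which agrees with 1 − 0 + 1 = 2.
(K is a triangulation of the 2-sphere S^2.)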